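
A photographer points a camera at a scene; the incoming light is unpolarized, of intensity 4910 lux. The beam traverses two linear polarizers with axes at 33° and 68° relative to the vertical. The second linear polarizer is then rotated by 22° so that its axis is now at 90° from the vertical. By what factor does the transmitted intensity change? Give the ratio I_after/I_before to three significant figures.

Before rotation:
Unpolarized light through the first polarizer → I₁ = ½ I₀, now polarized at 33°.
I₂ = I₁ cos²(68° − 33°) = 0.5 I₀ · cos²(35°) = 0.3355 I₀.
After rotation:
Unpolarized light through the first polarizer → I₁ = ½ I₀, now polarized at 33°.
I₂ = I₁ cos²(90° − 33°) = 0.5 I₀ · cos²(57°) = 0.1483 I₀.
Ratio = 0.1483 / 0.3355 = 0.4421.

I_new/I_old ≈ 0.442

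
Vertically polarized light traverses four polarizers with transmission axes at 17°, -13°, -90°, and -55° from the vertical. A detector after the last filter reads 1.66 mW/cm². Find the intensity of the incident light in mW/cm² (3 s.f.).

I₀ ≈ 71.3 mW/cm²

I₁ = I₀ cos²(17° − 0°) = I₀ cos²(17°) = 0.9145 I₀.
I₂ = I₁ cos²(-13° − 17°) = 0.9145 I₀ · cos²(30°) = 0.6859 I₀.
I₃ = I₂ cos²(-90° + 13°) = 0.6859 I₀ · cos²(77°) = 0.03471 I₀.
I₄ = I₃ cos²(-55° + 90°) = 0.03471 I₀ · cos²(35°) = 0.02329 I₀.
So 1.66 mW/cm² = 0.02329 I₀, giving I₀ = 1.66/0.02329 = 71.28 mW/cm².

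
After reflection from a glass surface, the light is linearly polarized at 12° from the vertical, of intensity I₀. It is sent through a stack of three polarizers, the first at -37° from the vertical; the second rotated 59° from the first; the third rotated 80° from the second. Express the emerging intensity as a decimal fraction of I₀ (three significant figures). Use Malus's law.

≈ 0.00344 I₀

By Malus's law, I₁ = I₀ cos²(-37° − 12°) = I₀ cos²(49°) = 0.4304 I₀.
I₂ = I₁ cos²(59°) = 0.4304 · 0.2653 I₀ = 0.1142 I₀.
I₃ = I₂ cos²(80°) = 0.1142 · 0.03015 I₀ = 0.003443 I₀.
Transmitted fraction = 0.003443.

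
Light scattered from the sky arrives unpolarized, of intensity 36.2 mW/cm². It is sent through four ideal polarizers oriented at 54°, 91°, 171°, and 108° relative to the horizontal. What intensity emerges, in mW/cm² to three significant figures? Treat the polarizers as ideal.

I ≈ 0.0717 mW/cm²

Unpolarized light through the first polarizer → I₁ = 36.2 mW/cm²/2 = 18.1 mW/cm², polarized at 54°.
I₂ = I₁ · cos²(37°) = 18.1 · 0.6378 = 11.54 mW/cm².
I₃ = I₂ · cos²(80°) = 11.54 · 0.03015 = 0.3481 mW/cm².
I₄ = I₃ · cos²(63°) = 0.3481 · 0.2061 = 0.07175 mW/cm².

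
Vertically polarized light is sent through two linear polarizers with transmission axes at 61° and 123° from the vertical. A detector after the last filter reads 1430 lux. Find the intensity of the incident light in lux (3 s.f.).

I₀ ≈ 2.76e4 lux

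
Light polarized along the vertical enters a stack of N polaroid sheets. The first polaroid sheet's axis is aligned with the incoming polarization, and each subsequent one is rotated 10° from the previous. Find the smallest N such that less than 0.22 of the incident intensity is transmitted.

First polarizer is aligned with the polarization: full transmission.
Each further stage multiplies by cos²(10°) = 0.9698.
After N polarizers: T = 0.9698^(N−1). Require T < 0.22 ⇒ N−1 > ln(0.22)/ln(0.9698) = 49.45, so N−1 ≥ 50 and N = 51.
Check: N=51 gives T = 0.2163 < 0.22; N=50 gives T = 0.2231.

N = 51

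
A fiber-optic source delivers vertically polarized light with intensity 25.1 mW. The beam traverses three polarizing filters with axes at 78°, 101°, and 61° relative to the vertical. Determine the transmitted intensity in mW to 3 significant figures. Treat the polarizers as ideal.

I ≈ 0.540 mW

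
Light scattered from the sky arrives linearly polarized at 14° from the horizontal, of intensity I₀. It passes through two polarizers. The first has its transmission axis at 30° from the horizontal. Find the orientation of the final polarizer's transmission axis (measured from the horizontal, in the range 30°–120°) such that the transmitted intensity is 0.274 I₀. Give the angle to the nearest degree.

θ ≈ 87°

I₁ = I₀ cos²(30° − 14°) = I₀ cos²(16°) = 0.924 I₀.
Need I₂/I₀ = 0.274, so cos²(θ − 30°) = 0.274 / 0.924 = 0.2965.
θ − 30° = arccos(√0.2965) = 57.0°, giving θ ≈ 30 + 57.0 = 87.0°.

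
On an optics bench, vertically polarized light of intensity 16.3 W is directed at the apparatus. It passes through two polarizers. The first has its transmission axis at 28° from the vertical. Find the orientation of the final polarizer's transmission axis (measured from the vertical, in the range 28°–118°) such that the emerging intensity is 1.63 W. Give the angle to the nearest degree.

θ ≈ 97°

I₁ = I₀ cos²(28° − 0°) = I₀ cos²(28°) = 0.7796 I₀.
Target fraction: 1.63 / 16.3 W = 0.1 of I₀.
Need I₂/I₀ = 0.1, so cos²(θ − 28°) = 0.1 / 0.7796 = 0.1283.
θ − 28° = arccos(√0.1283) = 69.0°, giving θ ≈ 28 + 69.0 = 97.0°.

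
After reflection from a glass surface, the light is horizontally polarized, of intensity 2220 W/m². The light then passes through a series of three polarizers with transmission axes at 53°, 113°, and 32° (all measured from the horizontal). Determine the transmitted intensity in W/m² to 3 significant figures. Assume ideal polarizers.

By Malus's law, I₁ = 2220 W/m² · cos²(53°) = 804 W/m².
I₂ = I₁ · cos²(60°) = 804 · 0.25 = 201 W/m².
I₃ = I₂ · cos²(81°) = 201 · 0.02447 = 4.919 W/m².

I ≈ 4.92 W/m²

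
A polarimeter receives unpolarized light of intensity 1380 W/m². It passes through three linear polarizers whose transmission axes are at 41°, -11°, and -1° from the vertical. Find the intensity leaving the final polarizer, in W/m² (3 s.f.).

I ≈ 254 W/m²

Unpolarized light through the first polarizer → I₁ = 1380 W/m²/2 = 690 W/m², polarized at 41°.
I₂ = I₁ · cos²(52°) = 690 · 0.379 = 261.5 W/m².
I₃ = I₂ · cos²(10°) = 261.5 · 0.9698 = 253.7 W/m².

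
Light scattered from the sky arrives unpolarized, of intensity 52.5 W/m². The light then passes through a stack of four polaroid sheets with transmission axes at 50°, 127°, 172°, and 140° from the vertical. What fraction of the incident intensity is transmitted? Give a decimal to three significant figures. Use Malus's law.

I/I₀ ≈ 0.00910

Unpolarized light through the first polarizer → I₁ = 52.5 W/m²/2 = 26.25 W/m², polarized at 50°.
I₂ = I₁ · cos²(77°) = 26.25 · 0.0506 = 1.328 W/m².
I₃ = I₂ · cos²(45°) = 1.328 · 0.5 = 0.6642 W/m².
I₄ = I₃ · cos²(32°) = 0.6642 · 0.7192 = 0.4777 W/m².
Transmitted fraction = 0.009098.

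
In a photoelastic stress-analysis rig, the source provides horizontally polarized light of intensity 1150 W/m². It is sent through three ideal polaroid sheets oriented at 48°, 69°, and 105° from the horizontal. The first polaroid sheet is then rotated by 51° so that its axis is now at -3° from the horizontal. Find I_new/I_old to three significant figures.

I_new/I_old ≈ 0.244

Before rotation:
I₁ = I₀ cos²(48° − 0°) = I₀ cos²(48°) = 0.4477 I₀.
I₂ = I₁ cos²(69° − 48°) = 0.4477 I₀ · cos²(21°) = 0.3902 I₀.
I₃ = I₂ cos²(105° − 69°) = 0.3902 I₀ · cos²(36°) = 0.2554 I₀.
After rotation:
I₁ = I₀ cos²(-3° − 0°) = I₀ cos²(3°) = 0.9973 I₀.
I₂ = I₁ cos²(69° + 3°) = 0.9973 I₀ · cos²(72°) = 0.09523 I₀.
I₃ = I₂ cos²(105° − 69°) = 0.09523 I₀ · cos²(36°) = 0.06233 I₀.
Ratio = 0.06233 / 0.2554 = 0.244.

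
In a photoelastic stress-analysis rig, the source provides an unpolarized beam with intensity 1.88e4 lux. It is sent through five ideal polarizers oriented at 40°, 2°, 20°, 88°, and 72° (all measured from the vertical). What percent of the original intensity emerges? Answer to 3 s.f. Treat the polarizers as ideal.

Unpolarized light through the first polarizer → I₁ = 1.88e4 lux/2 = 9400 lux, polarized at 40°.
I₂ = I₁ · cos²(38°) = 9400 · 0.621 = 5837 lux.
I₃ = I₂ · cos²(18°) = 5837 · 0.9045 = 5280 lux.
I₄ = I₃ · cos²(68°) = 5280 · 0.1403 = 740.9 lux.
I₅ = I₄ · cos²(16°) = 740.9 · 0.924 = 684.6 lux.
That is 3.642% of the incident intensity.

≈ 3.64%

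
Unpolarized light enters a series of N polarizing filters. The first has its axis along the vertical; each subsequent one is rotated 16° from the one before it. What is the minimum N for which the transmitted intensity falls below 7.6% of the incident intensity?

N = 25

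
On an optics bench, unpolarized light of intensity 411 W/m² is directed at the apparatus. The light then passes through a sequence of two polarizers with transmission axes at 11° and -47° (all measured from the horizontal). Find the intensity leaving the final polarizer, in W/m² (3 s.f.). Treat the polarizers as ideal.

Unpolarized light through the first polarizer → I₁ = 411 W/m²/2 = 205.5 W/m², polarized at 11°.
I₂ = I₁ · cos²(58°) = 205.5 · 0.2808 = 57.71 W/m².

I ≈ 57.7 W/m²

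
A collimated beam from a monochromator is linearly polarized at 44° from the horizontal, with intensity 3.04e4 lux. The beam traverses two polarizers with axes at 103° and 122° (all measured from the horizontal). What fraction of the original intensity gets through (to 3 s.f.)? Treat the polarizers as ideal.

I₁ = 3.04e4 lux · cos²(59°) = 8064 lux.
I₂ = I₁ · cos²(19°) = 8064 · 0.894 = 7209 lux.
Transmitted fraction = 0.2371.

I/I₀ ≈ 0.237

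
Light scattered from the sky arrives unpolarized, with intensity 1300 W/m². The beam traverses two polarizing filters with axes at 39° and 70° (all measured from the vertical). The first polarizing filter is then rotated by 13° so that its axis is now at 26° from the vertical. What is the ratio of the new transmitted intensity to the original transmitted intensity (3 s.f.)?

Before rotation:
Unpolarized light through the first polarizer → I₁ = ½ I₀, now polarized at 39°.
I₂ = I₁ cos²(70° − 39°) = 0.5 I₀ · cos²(31°) = 0.3674 I₀.
After rotation:
Unpolarized light through the first polarizer → I₁ = ½ I₀, now polarized at 26°.
I₂ = I₁ cos²(70° − 26°) = 0.5 I₀ · cos²(44°) = 0.2587 I₀.
Ratio = 0.2587 / 0.3674 = 0.7043.

I_new/I_old ≈ 0.704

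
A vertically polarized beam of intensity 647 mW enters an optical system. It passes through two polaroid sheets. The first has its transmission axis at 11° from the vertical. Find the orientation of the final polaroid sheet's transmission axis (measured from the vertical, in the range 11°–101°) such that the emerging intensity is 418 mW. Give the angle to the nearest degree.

I₁ = I₀ cos²(11° − 0°) = I₀ cos²(11°) = 0.9636 I₀.
Target fraction: 418 / 647 mW = 0.6461 of I₀.
Need I₂/I₀ = 0.6461, so cos²(θ − 11°) = 0.6461 / 0.9636 = 0.6705.
θ − 11° = arccos(√0.6705) = 35.0°, giving θ ≈ 11 + 35.0 = 46.0°.

θ ≈ 46°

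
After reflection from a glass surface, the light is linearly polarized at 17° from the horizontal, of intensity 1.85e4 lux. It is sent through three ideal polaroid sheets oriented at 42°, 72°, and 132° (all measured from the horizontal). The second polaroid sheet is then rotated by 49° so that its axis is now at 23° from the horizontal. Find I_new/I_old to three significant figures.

I_new/I_old ≈ 0.505

Before rotation:
I₁ = I₀ cos²(42° − 17°) = I₀ cos²(25°) = 0.8214 I₀.
I₂ = I₁ cos²(72° − 42°) = 0.8214 I₀ · cos²(30°) = 0.616 I₀.
I₃ = I₂ cos²(132° − 72°) = 0.616 I₀ · cos²(60°) = 0.154 I₀.
After rotation:
I₁ = I₀ cos²(42° − 17°) = I₀ cos²(25°) = 0.8214 I₀.
I₂ = I₁ cos²(23° − 42°) = 0.8214 I₀ · cos²(19°) = 0.7343 I₀.
Angle between axes 2 and 3: 71°. I₃ = 0.7343 I₀ · cos²(71°) = 0.07784 I₀.
Ratio = 0.07784 / 0.154 = 0.5054.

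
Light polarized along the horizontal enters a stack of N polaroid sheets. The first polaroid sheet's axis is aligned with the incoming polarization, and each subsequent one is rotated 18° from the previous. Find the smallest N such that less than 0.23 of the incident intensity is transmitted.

N = 16

First polarizer is aligned with the polarization: full transmission.
Each further stage multiplies by cos²(18°) = 0.9045.
After N polarizers: T = 0.9045^(N−1). Require T < 0.23 ⇒ N−1 > ln(0.23)/ln(0.9045) = 14.64, so N−1 ≥ 15 and N = 16.
Check: N=16 gives T = 0.2219 < 0.23; N=15 gives T = 0.2453.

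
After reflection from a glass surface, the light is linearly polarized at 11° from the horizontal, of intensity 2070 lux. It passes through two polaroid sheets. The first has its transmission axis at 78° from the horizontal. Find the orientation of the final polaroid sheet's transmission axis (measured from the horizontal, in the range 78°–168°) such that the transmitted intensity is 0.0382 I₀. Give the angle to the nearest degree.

By Malus's law, I₁ = I₀ cos²(78° − 11°) = I₀ cos²(67°) = 0.1527 I₀.
Need I₂/I₀ = 0.0382, so cos²(θ − 78°) = 0.0382 / 0.1527 = 0.2502.
θ − 78° = arccos(√0.2502) = 60.0°, giving θ ≈ 78 + 60.0 = 138.0°.

θ ≈ 138°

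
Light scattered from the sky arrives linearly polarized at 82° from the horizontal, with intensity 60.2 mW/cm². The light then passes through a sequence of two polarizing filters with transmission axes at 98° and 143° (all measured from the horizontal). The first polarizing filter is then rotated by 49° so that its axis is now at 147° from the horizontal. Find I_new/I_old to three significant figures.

I_new/I_old ≈ 0.385

Before rotation:
I₁ = I₀ cos²(98° − 82°) = I₀ cos²(16°) = 0.924 I₀.
I₂ = I₁ cos²(143° − 98°) = 0.924 I₀ · cos²(45°) = 0.462 I₀.
After rotation:
I₁ = I₀ cos²(147° − 82°) = I₀ cos²(65°) = 0.1786 I₀.
I₂ = I₁ cos²(143° − 147°) = 0.1786 I₀ · cos²(4°) = 0.1777 I₀.
Ratio = 0.1777 / 0.462 = 0.3847.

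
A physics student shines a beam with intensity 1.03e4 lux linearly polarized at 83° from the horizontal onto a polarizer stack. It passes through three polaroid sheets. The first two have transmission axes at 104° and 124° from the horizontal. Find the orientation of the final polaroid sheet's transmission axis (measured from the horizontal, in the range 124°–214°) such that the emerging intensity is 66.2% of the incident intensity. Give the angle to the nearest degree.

θ ≈ 146°

I₁ = I₀ cos²(104° − 83°) = I₀ cos²(21°) = 0.8716 I₀.
I₂ = I₁ cos²(124° − 104°) = 0.8716 I₀ · cos²(20°) = 0.7696 I₀.
Need I₃/I₀ = 0.662, so cos²(θ − 124°) = 0.662 / 0.7696 = 0.8602.
θ − 124° = arccos(√0.8602) = 22.0°, giving θ ≈ 124 + 22.0 = 146.0°.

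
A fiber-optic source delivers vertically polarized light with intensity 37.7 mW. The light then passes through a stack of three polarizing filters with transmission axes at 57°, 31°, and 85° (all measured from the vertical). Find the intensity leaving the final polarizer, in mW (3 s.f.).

I₁ = 37.7 mW · cos²(57°) = 11.18 mW.
I₂ = I₁ · cos²(26°) = 11.18 · 0.8078 = 9.034 mW.
I₃ = I₂ · cos²(54°) = 9.034 · 0.3455 = 3.121 mW.

I ≈ 3.12 mW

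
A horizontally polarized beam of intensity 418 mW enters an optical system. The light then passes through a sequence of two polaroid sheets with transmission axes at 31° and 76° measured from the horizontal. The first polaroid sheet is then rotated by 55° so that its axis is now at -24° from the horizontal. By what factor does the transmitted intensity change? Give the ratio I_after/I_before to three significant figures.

Before rotation:
I₁ = I₀ cos²(31° − 0°) = I₀ cos²(31°) = 0.7347 I₀.
I₂ = I₁ cos²(76° − 31°) = 0.7347 I₀ · cos²(45°) = 0.3674 I₀.
After rotation:
I₁ = I₀ cos²(-24° − 0°) = I₀ cos²(24°) = 0.8346 I₀.
Angle between axes 1 and 2: 80°. I₂ = 0.8346 I₀ · cos²(80°) = 0.02517 I₀.
Ratio = 0.02517 / 0.3674 = 0.0685.

I_new/I_old ≈ 0.0685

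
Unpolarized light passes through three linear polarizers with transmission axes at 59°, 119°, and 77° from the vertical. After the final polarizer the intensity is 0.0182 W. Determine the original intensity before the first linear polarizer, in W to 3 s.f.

I₀ ≈ 0.264 W

Unpolarized light through the first polarizer → I₁ = ½ I₀, now polarized at 59°.
I₂ = I₁ cos²(119° − 59°) = 0.5 I₀ · cos²(60°) = 0.125 I₀.
I₃ = I₂ cos²(77° − 119°) = 0.125 I₀ · cos²(42°) = 0.06903 I₀.
So 0.0182 W = 0.06903 I₀, giving I₀ = 0.0182/0.06903 = 0.2636 W.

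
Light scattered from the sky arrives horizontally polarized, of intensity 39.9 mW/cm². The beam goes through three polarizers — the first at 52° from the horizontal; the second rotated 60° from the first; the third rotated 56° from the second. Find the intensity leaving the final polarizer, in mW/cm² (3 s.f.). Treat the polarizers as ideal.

By Malus's law, I₁ = 39.9 mW/cm² · cos²(52°) = 15.12 mW/cm².
I₂ = I₁ · cos²(60°) = 15.12 · 0.25 = 3.781 mW/cm².
I₃ = I₂ · cos²(56°) = 3.781 · 0.3127 = 1.182 mW/cm².

I ≈ 1.18 mW/cm²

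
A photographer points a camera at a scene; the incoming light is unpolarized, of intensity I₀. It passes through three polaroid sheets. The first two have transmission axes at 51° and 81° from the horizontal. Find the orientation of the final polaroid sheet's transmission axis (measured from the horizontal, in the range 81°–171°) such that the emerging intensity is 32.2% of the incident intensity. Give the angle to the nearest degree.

Unpolarized light through the first polarizer → I₁ = ½ I₀, now polarized at 51°.
I₂ = I₁ cos²(81° − 51°) = 0.5 I₀ · cos²(30°) = 0.375 I₀.
Need I₃/I₀ = 0.322, so cos²(θ − 81°) = 0.322 / 0.375 = 0.8587.
θ − 81° = arccos(√0.8587) = 22.1°, giving θ ≈ 81 + 22.1 = 103.1°.

θ ≈ 103°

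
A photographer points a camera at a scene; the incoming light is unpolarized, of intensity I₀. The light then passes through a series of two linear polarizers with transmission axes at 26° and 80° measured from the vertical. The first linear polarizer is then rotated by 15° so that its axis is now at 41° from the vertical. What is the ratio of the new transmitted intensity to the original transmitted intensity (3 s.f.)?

Before rotation:
Unpolarized light through the first polarizer → I₁ = ½ I₀, now polarized at 26°.
I₂ = I₁ cos²(80° − 26°) = 0.5 I₀ · cos²(54°) = 0.1727 I₀.
After rotation:
Unpolarized light through the first polarizer → I₁ = ½ I₀, now polarized at 41°.
I₂ = I₁ cos²(80° − 41°) = 0.5 I₀ · cos²(39°) = 0.302 I₀.
Ratio = 0.302 / 0.1727 = 1.748.

I_new/I_old ≈ 1.75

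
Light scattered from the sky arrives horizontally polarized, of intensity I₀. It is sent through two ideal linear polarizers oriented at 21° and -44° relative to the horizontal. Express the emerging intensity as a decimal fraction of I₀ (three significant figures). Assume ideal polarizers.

≈ 0.156 I₀

I₁ = I₀ cos²(21° − 0°) = I₀ cos²(21°) = 0.8716 I₀.
I₂ = I₁ cos²(-44° − 21°) = 0.8716 I₀ · cos²(65°) = 0.1557 I₀.
Transmitted fraction = 0.1557.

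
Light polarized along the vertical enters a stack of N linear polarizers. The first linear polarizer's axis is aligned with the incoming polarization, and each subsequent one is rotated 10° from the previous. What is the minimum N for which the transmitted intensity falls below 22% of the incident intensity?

First polarizer is aligned with the polarization: full transmission.
Each further stage multiplies by cos²(10°) = 0.9698.
After N polarizers: T = 0.9698^(N−1). Require T < 0.22 ⇒ N−1 > ln(0.22)/ln(0.9698) = 49.45, so N−1 ≥ 50 and N = 51.
Check: N=51 gives T = 0.2163 < 0.22; N=50 gives T = 0.2231.

N = 51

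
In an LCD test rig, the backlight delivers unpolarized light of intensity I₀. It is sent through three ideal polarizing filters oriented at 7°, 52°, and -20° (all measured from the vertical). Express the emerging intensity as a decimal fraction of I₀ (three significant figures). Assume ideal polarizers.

≈ 0.0239 I₀

Unpolarized light through the first polarizer → I₁ = ½ I₀, now polarized at 7°.
I₂ = I₁ cos²(52° − 7°) = 0.5 I₀ · cos²(45°) = 0.25 I₀.
I₃ = I₂ cos²(-20° − 52°) = 0.25 I₀ · cos²(72°) = 0.02387 I₀.
Transmitted fraction = 0.02387.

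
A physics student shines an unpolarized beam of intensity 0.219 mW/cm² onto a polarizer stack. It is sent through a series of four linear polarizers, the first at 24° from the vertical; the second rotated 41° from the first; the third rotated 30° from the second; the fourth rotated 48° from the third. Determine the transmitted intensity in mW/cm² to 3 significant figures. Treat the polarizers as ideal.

I ≈ 0.0209 mW/cm²

Unpolarized light through the first polarizer → I₁ = 0.219 mW/cm²/2 = 0.1095 mW/cm², polarized at 24°.
I₂ = I₁ · cos²(41°) = 0.1095 · 0.5696 = 0.06237 mW/cm².
I₃ = I₂ · cos²(30°) = 0.06237 · 0.75 = 0.04678 mW/cm².
I₄ = I₃ · cos²(48°) = 0.04678 · 0.4477 = 0.02094 mW/cm².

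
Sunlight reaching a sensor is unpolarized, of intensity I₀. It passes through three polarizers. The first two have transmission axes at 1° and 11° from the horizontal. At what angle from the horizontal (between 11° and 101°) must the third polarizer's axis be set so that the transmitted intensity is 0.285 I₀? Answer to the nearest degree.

θ ≈ 51°

Unpolarized light through the first polarizer → I₁ = ½ I₀, now polarized at 1°.
I₂ = I₁ cos²(11° − 1°) = 0.5 I₀ · cos²(10°) = 0.4849 I₀.
Need I₃/I₀ = 0.285, so cos²(θ − 11°) = 0.285 / 0.4849 = 0.5877.
θ − 11° = arccos(√0.5877) = 39.9°, giving θ ≈ 11 + 39.9 = 50.9°.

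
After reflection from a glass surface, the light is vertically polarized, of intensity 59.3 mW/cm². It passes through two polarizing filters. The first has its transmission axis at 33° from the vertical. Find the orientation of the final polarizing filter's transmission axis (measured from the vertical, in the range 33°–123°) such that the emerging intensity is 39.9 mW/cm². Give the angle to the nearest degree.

I₁ = I₀ cos²(33° − 0°) = I₀ cos²(33°) = 0.7034 I₀.
Target fraction: 39.9 / 59.3 mW/cm² = 0.6728 of I₀.
Need I₂/I₀ = 0.6728, so cos²(θ − 33°) = 0.6728 / 0.7034 = 0.9566.
θ − 33° = arccos(√0.9566) = 12.0°, giving θ ≈ 33 + 12.0 = 45.0°.

θ ≈ 45°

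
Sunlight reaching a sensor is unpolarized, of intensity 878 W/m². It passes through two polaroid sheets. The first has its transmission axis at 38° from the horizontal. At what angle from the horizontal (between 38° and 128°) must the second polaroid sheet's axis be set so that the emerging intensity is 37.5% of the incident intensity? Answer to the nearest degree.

θ ≈ 68°

Unpolarized light through the first polarizer → I₁ = ½ I₀, now polarized at 38°.
Need I₂/I₀ = 0.375, so cos²(θ − 38°) = 0.375 / 0.5 = 0.75.
θ − 38° = arccos(√0.75) = 30.0°, giving θ ≈ 38 + 30.0 = 68.0°.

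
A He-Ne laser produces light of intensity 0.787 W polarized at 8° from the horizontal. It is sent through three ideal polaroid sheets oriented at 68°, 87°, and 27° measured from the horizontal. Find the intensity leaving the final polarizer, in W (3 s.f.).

I₁ = 0.787 W · cos²(60°) = 0.1968 W.
I₂ = I₁ · cos²(19°) = 0.1968 · 0.894 = 0.1759 W.
I₃ = I₂ · cos²(60°) = 0.1759 · 0.25 = 0.04397 W.

I ≈ 0.0440 W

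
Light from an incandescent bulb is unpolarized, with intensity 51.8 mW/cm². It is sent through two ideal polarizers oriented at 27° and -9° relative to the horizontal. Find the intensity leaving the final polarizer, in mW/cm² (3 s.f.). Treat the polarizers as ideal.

Unpolarized light through the first polarizer → I₁ = 51.8 mW/cm²/2 = 25.9 mW/cm², polarized at 27°.
I₂ = I₁ · cos²(36°) = 25.9 · 0.6545 = 16.95 mW/cm².

I ≈ 17.0 mW/cm²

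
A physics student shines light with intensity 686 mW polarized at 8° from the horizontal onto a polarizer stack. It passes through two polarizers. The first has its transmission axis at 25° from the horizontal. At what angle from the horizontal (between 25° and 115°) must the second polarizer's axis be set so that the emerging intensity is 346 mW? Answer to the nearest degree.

θ ≈ 67°

I₁ = I₀ cos²(25° − 8°) = I₀ cos²(17°) = 0.9145 I₀.
Target fraction: 346 / 686 mW = 0.5044 of I₀.
Need I₂/I₀ = 0.5044, so cos²(θ − 25°) = 0.5044 / 0.9145 = 0.5515.
θ − 25° = arccos(√0.5515) = 42.0°, giving θ ≈ 25 + 42.0 = 67.0°.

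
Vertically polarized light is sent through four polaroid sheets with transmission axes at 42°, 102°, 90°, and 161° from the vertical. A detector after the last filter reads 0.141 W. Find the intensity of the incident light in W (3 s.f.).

By Malus's law, I₁ = I₀ cos²(42° − 0°) = I₀ cos²(42°) = 0.5523 I₀.
I₂ = I₁ cos²(102° − 42°) = 0.5523 I₀ · cos²(60°) = 0.1381 I₀.
I₃ = I₂ cos²(90° − 102°) = 0.1381 I₀ · cos²(12°) = 0.1321 I₀.
I₄ = I₃ cos²(161° − 90°) = 0.1321 I₀ · cos²(71°) = 0.014 I₀.
So 0.141 W = 0.014 I₀, giving I₀ = 0.141/0.014 = 10.07 W.

I₀ ≈ 10.1 W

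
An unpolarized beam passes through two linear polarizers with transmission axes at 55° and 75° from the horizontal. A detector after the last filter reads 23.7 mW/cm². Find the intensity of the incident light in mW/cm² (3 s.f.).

Unpolarized light through the first polarizer → I₁ = ½ I₀, now polarized at 55°.
I₂ = I₁ cos²(75° − 55°) = 0.5 I₀ · cos²(20°) = 0.4415 I₀.
So 23.7 mW/cm² = 0.4415 I₀, giving I₀ = 23.7/0.4415 = 53.68 mW/cm².

I₀ ≈ 53.7 mW/cm²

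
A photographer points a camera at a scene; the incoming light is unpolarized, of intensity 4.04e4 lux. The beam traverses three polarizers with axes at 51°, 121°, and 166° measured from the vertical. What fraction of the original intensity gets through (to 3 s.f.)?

I/I₀ ≈ 0.0292

Unpolarized light through the first polarizer → I₁ = 4.04e4 lux/2 = 2.02e+04 lux, polarized at 51°.
I₂ = I₁ · cos²(70°) = 2.02e+04 · 0.117 = 2363 lux.
I₃ = I₂ · cos²(45°) = 2363 · 0.5 = 1181 lux.
Transmitted fraction = 0.02924.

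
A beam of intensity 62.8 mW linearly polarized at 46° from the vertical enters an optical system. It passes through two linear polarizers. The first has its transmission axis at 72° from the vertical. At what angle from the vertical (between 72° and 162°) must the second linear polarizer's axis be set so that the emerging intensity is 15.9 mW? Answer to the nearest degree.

θ ≈ 128°

I₁ = I₀ cos²(72° − 46°) = I₀ cos²(26°) = 0.8078 I₀.
Target fraction: 15.9 / 62.8 mW = 0.2532 of I₀.
Need I₂/I₀ = 0.2532, so cos²(θ − 72°) = 0.2532 / 0.8078 = 0.3134.
θ − 72° = arccos(√0.3134) = 56.0°, giving θ ≈ 72 + 56.0 = 128.0°.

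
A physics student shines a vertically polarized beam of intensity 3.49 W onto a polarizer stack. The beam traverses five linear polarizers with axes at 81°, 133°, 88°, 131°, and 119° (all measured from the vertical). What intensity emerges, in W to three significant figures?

By Malus's law, I₁ = 3.49 W · cos²(81°) = 0.08541 W.
I₂ = I₁ · cos²(52°) = 0.08541 · 0.379 = 0.03237 W.
I₃ = I₂ · cos²(45°) = 0.03237 · 0.5 = 0.01619 W.
I₄ = I₃ · cos²(43°) = 0.01619 · 0.5349 = 0.008658 W.
I₅ = I₄ · cos²(12°) = 0.008658 · 0.9568 = 0.008283 W.

I ≈ 0.00828 W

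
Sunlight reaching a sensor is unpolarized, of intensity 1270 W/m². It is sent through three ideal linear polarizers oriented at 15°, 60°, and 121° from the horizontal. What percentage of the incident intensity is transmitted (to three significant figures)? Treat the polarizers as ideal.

≈ 5.88%

Unpolarized light through the first polarizer → I₁ = 1270 W/m²/2 = 635 W/m², polarized at 15°.
I₂ = I₁ · cos²(45°) = 635 · 0.5 = 317.5 W/m².
I₃ = I₂ · cos²(61°) = 317.5 · 0.235 = 74.63 W/m².
That is 5.876% of the incident intensity.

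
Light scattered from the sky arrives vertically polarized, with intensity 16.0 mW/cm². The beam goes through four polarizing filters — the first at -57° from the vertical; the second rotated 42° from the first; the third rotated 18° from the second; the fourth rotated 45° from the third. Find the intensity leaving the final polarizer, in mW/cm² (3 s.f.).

I₁ = 16.0 mW/cm² · cos²(57°) = 4.746 mW/cm².
I₂ = I₁ · cos²(42°) = 4.746 · 0.5523 = 2.621 mW/cm².
I₃ = I₂ · cos²(18°) = 2.621 · 0.9045 = 2.371 mW/cm².
I₄ = I₃ · cos²(45°) = 2.371 · 0.5 = 1.185 mW/cm².

I ≈ 1.19 mW/cm²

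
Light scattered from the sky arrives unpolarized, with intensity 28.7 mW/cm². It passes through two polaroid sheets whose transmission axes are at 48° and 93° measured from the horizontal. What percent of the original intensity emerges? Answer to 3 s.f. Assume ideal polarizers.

≈ 25.0%

Unpolarized light through the first polarizer → I₁ = 28.7 mW/cm²/2 = 14.35 mW/cm², polarized at 48°.
I₂ = I₁ · cos²(45°) = 14.35 · 0.5 = 7.175 mW/cm².
That is 25% of the incident intensity.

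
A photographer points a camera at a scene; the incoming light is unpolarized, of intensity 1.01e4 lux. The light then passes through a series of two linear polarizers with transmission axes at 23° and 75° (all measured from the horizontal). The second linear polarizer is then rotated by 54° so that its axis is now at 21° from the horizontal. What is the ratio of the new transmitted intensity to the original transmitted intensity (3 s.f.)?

I_new/I_old ≈ 2.64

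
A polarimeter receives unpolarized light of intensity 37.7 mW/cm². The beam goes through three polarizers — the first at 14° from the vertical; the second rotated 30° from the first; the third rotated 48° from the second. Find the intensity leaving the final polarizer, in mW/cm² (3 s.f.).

I ≈ 6.33 mW/cm²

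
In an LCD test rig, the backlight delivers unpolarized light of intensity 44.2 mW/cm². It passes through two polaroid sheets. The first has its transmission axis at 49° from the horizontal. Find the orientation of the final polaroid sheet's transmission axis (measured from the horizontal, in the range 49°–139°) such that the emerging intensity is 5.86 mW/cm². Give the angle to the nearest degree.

θ ≈ 108°

Unpolarized light through the first polarizer → I₁ = ½ I₀, now polarized at 49°.
Target fraction: 5.86 / 44.2 mW/cm² = 0.1326 of I₀.
Need I₂/I₀ = 0.1326, so cos²(θ − 49°) = 0.1326 / 0.5 = 0.2652.
θ − 49° = arccos(√0.2652) = 59.0°, giving θ ≈ 49 + 59.0 = 108.0°.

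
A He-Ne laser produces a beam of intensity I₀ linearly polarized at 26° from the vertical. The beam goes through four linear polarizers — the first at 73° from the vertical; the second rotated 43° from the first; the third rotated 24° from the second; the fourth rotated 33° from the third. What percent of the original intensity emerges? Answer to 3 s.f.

≈ 14.6%

I₁ = I₀ cos²(73° − 26°) = I₀ cos²(47°) = 0.4651 I₀.
I₂ = I₁ cos²(43°) = 0.4651 · 0.5349 I₀ = 0.2488 I₀.
I₃ = I₂ cos²(24°) = 0.2488 · 0.8346 I₀ = 0.2076 I₀.
I₄ = I₃ cos²(33°) = 0.2076 · 0.7034 I₀ = 0.146 I₀.
That is 14.6% of the incident intensity.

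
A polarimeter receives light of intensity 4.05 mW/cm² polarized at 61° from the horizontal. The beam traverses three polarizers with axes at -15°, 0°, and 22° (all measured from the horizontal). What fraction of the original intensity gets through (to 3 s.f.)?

I/I₀ ≈ 0.0469

By Malus's law, I₁ = 4.05 mW/cm² · cos²(76°) = 0.237 mW/cm².
I₂ = I₁ · cos²(15°) = 0.237 · 0.933 = 0.2212 mW/cm².
I₃ = I₂ · cos²(22°) = 0.2212 · 0.8597 = 0.1901 mW/cm².
Transmitted fraction = 0.04694.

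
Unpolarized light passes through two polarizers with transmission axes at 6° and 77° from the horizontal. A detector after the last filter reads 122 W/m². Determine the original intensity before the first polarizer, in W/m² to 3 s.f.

Unpolarized light through the first polarizer → I₁ = ½ I₀, now polarized at 6°.
I₂ = I₁ cos²(77° − 6°) = 0.5 I₀ · cos²(71°) = 0.053 I₀.
So 122 W/m² = 0.053 I₀, giving I₀ = 122/0.053 = 2302 W/m².

I₀ ≈ 2300 W/m²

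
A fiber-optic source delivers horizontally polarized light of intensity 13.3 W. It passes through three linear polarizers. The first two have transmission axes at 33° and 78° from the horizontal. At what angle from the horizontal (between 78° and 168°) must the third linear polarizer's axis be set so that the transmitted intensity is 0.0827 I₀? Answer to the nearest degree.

By Malus's law, I₁ = I₀ cos²(33° − 0°) = I₀ cos²(33°) = 0.7034 I₀.
I₂ = I₁ cos²(78° − 33°) = 0.7034 I₀ · cos²(45°) = 0.3517 I₀.
Need I₃/I₀ = 0.0827, so cos²(θ − 78°) = 0.0827 / 0.3517 = 0.2352.
θ − 78° = arccos(√0.2352) = 61.0°, giving θ ≈ 78 + 61.0 = 139.0°.

θ ≈ 139°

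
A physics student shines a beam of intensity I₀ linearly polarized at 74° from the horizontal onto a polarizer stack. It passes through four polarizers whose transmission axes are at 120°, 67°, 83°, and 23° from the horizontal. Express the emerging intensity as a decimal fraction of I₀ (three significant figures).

I₁ = I₀ cos²(120° − 74°) = I₀ cos²(46°) = 0.4826 I₀.
I₂ = I₁ cos²(67° − 120°) = 0.4826 I₀ · cos²(53°) = 0.1748 I₀.
I₃ = I₂ cos²(83° − 67°) = 0.1748 I₀ · cos²(16°) = 0.1615 I₀.
I₄ = I₃ cos²(23° − 83°) = 0.1615 I₀ · cos²(60°) = 0.04037 I₀.
Transmitted fraction = 0.04037.

≈ 0.0404 I₀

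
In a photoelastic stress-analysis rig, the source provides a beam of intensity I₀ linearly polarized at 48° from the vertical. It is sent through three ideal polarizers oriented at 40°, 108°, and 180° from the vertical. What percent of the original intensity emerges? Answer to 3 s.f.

By Malus's law, I₁ = I₀ cos²(40° − 48°) = I₀ cos²(8°) = 0.9806 I₀.
I₂ = I₁ cos²(108° − 40°) = 0.9806 I₀ · cos²(68°) = 0.1376 I₀.
I₃ = I₂ cos²(180° − 108°) = 0.1376 I₀ · cos²(72°) = 0.01314 I₀.
That is 1.314% of the incident intensity.

≈ 1.31%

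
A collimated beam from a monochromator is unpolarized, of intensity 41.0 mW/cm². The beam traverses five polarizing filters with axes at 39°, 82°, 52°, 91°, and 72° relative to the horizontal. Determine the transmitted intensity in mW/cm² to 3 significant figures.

I ≈ 4.44 mW/cm²

Unpolarized light through the first polarizer → I₁ = 41.0 mW/cm²/2 = 20.5 mW/cm², polarized at 39°.
I₂ = I₁ · cos²(43°) = 20.5 · 0.5349 = 10.97 mW/cm².
I₃ = I₂ · cos²(30°) = 10.97 · 0.75 = 8.224 mW/cm².
I₄ = I₃ · cos²(39°) = 8.224 · 0.604 = 4.967 mW/cm².
I₅ = I₄ · cos²(19°) = 4.967 · 0.894 = 4.44 mW/cm².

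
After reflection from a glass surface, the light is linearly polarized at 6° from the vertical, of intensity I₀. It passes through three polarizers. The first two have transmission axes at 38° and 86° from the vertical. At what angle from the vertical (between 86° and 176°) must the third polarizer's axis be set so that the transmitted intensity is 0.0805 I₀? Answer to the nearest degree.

θ ≈ 146°

I₁ = I₀ cos²(38° − 6°) = I₀ cos²(32°) = 0.7192 I₀.
I₂ = I₁ cos²(86° − 38°) = 0.7192 I₀ · cos²(48°) = 0.322 I₀.
Need I₃/I₀ = 0.0805, so cos²(θ − 86°) = 0.0805 / 0.322 = 0.25.
θ − 86° = arccos(√0.25) = 60.0°, giving θ ≈ 86 + 60.0 = 146.0°.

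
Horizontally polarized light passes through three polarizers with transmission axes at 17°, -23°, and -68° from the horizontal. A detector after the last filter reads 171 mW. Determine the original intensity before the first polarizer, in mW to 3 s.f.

By Malus's law, I₁ = I₀ cos²(17° − 0°) = I₀ cos²(17°) = 0.9145 I₀.
I₂ = I₁ cos²(-23° − 17°) = 0.9145 I₀ · cos²(40°) = 0.5367 I₀.
I₃ = I₂ cos²(-68° + 23°) = 0.5367 I₀ · cos²(45°) = 0.2683 I₀.
So 171 mW = 0.2683 I₀, giving I₀ = 171/0.2683 = 637.3 mW.

I₀ ≈ 637 mW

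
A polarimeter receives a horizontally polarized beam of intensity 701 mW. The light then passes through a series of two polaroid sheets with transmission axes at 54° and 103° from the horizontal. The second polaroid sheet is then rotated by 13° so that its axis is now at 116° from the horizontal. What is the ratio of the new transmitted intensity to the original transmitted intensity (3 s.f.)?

Before rotation:
By Malus's law, I₁ = I₀ cos²(54° − 0°) = I₀ cos²(54°) = 0.3455 I₀.
I₂ = I₁ cos²(103° − 54°) = 0.3455 I₀ · cos²(49°) = 0.1487 I₀.
After rotation:
I₁ = I₀ cos²(54° − 0°) = I₀ cos²(54°) = 0.3455 I₀.
I₂ = I₁ cos²(116° − 54°) = 0.3455 I₀ · cos²(62°) = 0.07615 I₀.
Ratio = 0.07615 / 0.1487 = 0.5121.

I_new/I_old ≈ 0.512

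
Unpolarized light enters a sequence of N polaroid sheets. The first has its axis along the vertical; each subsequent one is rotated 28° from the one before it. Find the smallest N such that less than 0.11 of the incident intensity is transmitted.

N = 8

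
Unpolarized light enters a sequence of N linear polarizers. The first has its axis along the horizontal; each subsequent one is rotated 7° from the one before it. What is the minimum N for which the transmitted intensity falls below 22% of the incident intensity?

First polarizer halves the unpolarized light: factor 1/2.
Each further stage multiplies by cos²(7°) = 0.9851.
After N polarizers: T = 0.5·0.9851^(N−1). Require T < 0.22 ⇒ N−1 > ln(0.22/0.5)/ln(0.9851) = 54.87, so N−1 ≥ 55 and N = 56.
Check: N=56 gives T = 0.2196 < 0.22; N=55 gives T = 0.2229.

N = 56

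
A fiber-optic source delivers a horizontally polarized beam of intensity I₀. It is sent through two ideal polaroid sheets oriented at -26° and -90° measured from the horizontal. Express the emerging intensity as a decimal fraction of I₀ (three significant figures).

≈ 0.155 I₀

I₁ = I₀ cos²(-26° − 0°) = I₀ cos²(26°) = 0.8078 I₀.
I₂ = I₁ cos²(-90° + 26°) = 0.8078 I₀ · cos²(64°) = 0.1552 I₀.
Transmitted fraction = 0.1552.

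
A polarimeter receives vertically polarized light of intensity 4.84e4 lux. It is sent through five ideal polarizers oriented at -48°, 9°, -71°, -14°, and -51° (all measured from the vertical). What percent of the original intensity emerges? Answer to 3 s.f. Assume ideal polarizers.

By Malus's law, I₁ = 4.84e4 lux · cos²(48°) = 2.167e+04 lux.
I₂ = I₁ · cos²(57°) = 2.167e+04 · 0.2966 = 6428 lux.
I₃ = I₂ · cos²(80°) = 6428 · 0.03015 = 193.8 lux.
I₄ = I₃ · cos²(57°) = 193.8 · 0.2966 = 57.5 lux.
I₅ = I₄ · cos²(37°) = 57.5 · 0.6378 = 36.67 lux.
That is 0.07577% of the incident intensity.

≈ 0.0758%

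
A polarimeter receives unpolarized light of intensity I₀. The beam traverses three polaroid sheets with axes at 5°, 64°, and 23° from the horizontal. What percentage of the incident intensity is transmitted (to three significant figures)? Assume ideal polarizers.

≈ 7.55%

Unpolarized light through the first polarizer → I₁ = ½ I₀, now polarized at 5°.
I₂ = I₁ cos²(64° − 5°) = 0.5 I₀ · cos²(59°) = 0.1326 I₀.
I₃ = I₂ cos²(23° − 64°) = 0.1326 I₀ · cos²(41°) = 0.07555 I₀.
That is 7.555% of the incident intensity.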